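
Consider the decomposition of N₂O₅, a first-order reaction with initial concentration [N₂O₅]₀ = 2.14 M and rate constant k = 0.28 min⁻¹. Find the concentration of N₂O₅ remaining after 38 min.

5.123e-05 M

Step 1: For a first-order reaction: [N₂O₅] = [N₂O₅]₀ × e^(-kt)
Step 2: [N₂O₅] = 2.14 × e^(-0.28 × 38)
Step 3: [N₂O₅] = 2.14 × e^(-10.64)
Step 4: [N₂O₅] = 2.14 × 2.3939e-05 = 5.123e-05 M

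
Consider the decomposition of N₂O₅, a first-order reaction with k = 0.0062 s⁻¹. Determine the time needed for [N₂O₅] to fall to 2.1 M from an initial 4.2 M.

111.8 s

Step 1: For first-order: t = ln([N₂O₅]₀/[N₂O₅])/k
Step 2: t = ln(4.2/2.1)/0.0062
Step 3: t = ln(2)/0.0062
Step 4: t = 0.6931/0.0062 = 111.8 s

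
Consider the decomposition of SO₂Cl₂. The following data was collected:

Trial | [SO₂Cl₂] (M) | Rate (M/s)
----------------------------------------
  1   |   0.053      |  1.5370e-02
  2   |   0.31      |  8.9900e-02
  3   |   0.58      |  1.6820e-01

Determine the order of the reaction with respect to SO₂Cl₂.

first order (1)

Step 1: Compare trials to find order n where rate₂/rate₁ = ([SO₂Cl₂]₂/[SO₂Cl₂]₁)^n
Step 2: rate₂/rate₁ = 8.9900e-02/1.5370e-02 = 5.849
Step 3: [SO₂Cl₂]₂/[SO₂Cl₂]₁ = 0.31/0.053 = 5.849
Step 4: n = ln(5.849)/ln(5.849) = 1.00 ≈ 1
Step 5: The reaction is first order in SO₂Cl₂.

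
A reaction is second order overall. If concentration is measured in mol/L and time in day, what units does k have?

(mol/L)⁻¹·day⁻¹

Step 1: For overall order n, rate = k × (concentration)^n.
Step 2: Rate has units mol/L·day⁻¹; concentration term has units (mol/L)^2.
Step 3: k = rate / (concentration)^n, so units of k = (mol/L)^(1-2)·day⁻¹ = (mol/L)⁻¹·day⁻¹.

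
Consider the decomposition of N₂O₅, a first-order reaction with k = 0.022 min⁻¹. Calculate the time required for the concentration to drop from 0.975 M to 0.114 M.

97.56 min

Step 1: For first-order: t = ln([N₂O₅]₀/[N₂O₅])/k
Step 2: t = ln(0.975/0.114)/0.022
Step 3: t = ln(8.553)/0.022
Step 4: t = 2.146/0.022 = 97.56 min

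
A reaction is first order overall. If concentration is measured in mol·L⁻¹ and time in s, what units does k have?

s⁻¹

Step 1: For overall order n, rate = k × (concentration)^n.
Step 2: Rate has units mol·L⁻¹·s⁻¹; concentration term has units (mol·L⁻¹)^1.
Step 3: k = rate / (concentration)^n, so units of k = (mol·L⁻¹)^(1-1)·s⁻¹ = s⁻¹.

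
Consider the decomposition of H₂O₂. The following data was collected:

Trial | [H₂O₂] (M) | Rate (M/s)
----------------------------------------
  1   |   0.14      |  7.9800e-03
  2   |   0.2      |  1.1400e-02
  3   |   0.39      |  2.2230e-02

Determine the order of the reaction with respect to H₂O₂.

first order (1)

Step 1: Compare trials to find order n where rate₂/rate₁ = ([H₂O₂]₂/[H₂O₂]₁)^n
Step 2: rate₂/rate₁ = 1.1400e-02/7.9800e-03 = 1.429
Step 3: [H₂O₂]₂/[H₂O₂]₁ = 0.2/0.14 = 1.429
Step 4: n = ln(1.429)/ln(1.429) = 1.00 ≈ 1
Step 5: The reaction is first order in H₂O₂.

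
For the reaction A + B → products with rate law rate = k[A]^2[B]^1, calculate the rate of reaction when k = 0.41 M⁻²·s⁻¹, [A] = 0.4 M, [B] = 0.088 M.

0.005773 M/s

Step 1: The rate law is rate = k[A]^2[B]^1
Step 2: Substitute: rate = 0.41 × (0.4)^2 × (0.088)^1
Step 3: rate = 0.41 × 0.16 × 0.088 = 0.0057728 M/s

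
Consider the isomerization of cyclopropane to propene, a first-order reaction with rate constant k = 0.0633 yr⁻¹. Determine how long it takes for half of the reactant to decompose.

10.95 yr

Step 1: For a first-order reaction, t₁/₂ = ln(2)/k
Step 2: t₁/₂ = ln(2)/0.0633
Step 3: t₁/₂ = 0.6931/0.0633 = 10.95 yr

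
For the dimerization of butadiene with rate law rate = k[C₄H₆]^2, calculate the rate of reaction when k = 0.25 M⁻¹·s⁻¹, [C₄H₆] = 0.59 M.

0.08702 M/s

Step 1: Identify the rate law: rate = k[C₄H₆]^2
Step 2: Substitute values: rate = 0.25 × (0.59)^2
Step 3: Calculate: rate = 0.25 × 0.3481 = 0.087025 M/s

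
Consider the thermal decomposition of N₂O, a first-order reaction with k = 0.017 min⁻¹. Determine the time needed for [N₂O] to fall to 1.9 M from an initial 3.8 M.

40.77 min

Step 1: For first-order: t = ln([N₂O]₀/[N₂O])/k
Step 2: t = ln(3.8/1.9)/0.017
Step 3: t = ln(2)/0.017
Step 4: t = 0.6931/0.017 = 40.77 min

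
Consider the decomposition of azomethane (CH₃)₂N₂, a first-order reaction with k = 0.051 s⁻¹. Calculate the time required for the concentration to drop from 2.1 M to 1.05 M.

13.59 s

Step 1: For first-order: t = ln([azomethane]₀/[azomethane])/k
Step 2: t = ln(2.1/1.05)/0.051
Step 3: t = ln(2)/0.051
Step 4: t = 0.6931/0.051 = 13.59 s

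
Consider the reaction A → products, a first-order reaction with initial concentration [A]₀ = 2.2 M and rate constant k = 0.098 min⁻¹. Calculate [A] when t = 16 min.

0.4586 M

Step 1: For a first-order reaction: [A] = [A]₀ × e^(-kt)
Step 2: [A] = 2.2 × e^(-0.098 × 16)
Step 3: [A] = 2.2 × e^(-1.568)
Step 4: [A] = 2.2 × 0.208462 = 0.4586 M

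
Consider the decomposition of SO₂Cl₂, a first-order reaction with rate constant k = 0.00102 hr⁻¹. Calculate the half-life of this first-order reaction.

679.6 hr

Step 1: For a first-order reaction, t₁/₂ = ln(2)/k
Step 2: t₁/₂ = ln(2)/0.00102
Step 3: t₁/₂ = 0.6931/0.00102 = 679.6 hr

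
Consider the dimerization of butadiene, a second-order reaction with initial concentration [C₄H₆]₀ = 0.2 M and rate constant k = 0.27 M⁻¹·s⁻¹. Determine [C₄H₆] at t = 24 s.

0.08711 M

Step 1: For a second-order reaction: 1/[C₄H₆] = 1/[C₄H₆]₀ + kt
Step 2: 1/[C₄H₆] = 1/0.2 + 0.27 × 24
Step 3: 1/[C₄H₆] = 5 + 6.48 = 11.48
Step 4: [C₄H₆] = 1/11.48 = 0.08711 M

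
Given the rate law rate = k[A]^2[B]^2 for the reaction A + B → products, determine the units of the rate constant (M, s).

M⁻³·s⁻¹

Step 1: Overall order = 2 + 2 = 4.
Step 2: rate has units M·s⁻¹; [A]^2[B]^2 has units M^4.
Step 3: k = rate/([A]^2[B]^2), so units of k = M^(1-4)·s⁻¹ = M⁻³·s⁻¹.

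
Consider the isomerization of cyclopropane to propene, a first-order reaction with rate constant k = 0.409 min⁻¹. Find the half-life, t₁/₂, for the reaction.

1.695 min

Step 1: For a first-order reaction, t₁/₂ = ln(2)/k
Step 2: t₁/₂ = ln(2)/0.409
Step 3: t₁/₂ = 0.6931/0.409 = 1.695 min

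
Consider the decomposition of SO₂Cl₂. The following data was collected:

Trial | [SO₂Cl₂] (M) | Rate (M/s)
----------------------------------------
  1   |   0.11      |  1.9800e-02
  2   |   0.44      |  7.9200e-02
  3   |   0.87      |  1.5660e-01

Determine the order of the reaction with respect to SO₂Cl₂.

first order (1)

Step 1: Compare trials to find order n where rate₂/rate₁ = ([SO₂Cl₂]₂/[SO₂Cl₂]₁)^n
Step 2: rate₂/rate₁ = 7.9200e-02/1.9800e-02 = 4
Step 3: [SO₂Cl₂]₂/[SO₂Cl₂]₁ = 0.44/0.11 = 4
Step 4: n = ln(4)/ln(4) = 1.00 ≈ 1
Step 5: The reaction is first order in SO₂Cl₂.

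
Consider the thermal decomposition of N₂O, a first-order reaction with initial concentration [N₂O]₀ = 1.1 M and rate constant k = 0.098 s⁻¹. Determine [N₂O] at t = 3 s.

0.8198 M

Step 1: For a first-order reaction: [N₂O] = [N₂O]₀ × e^(-kt)
Step 2: [N₂O] = 1.1 × e^(-0.098 × 3)
Step 3: [N₂O] = 1.1 × e^(-0.294)
Step 4: [N₂O] = 1.1 × 0.745276 = 0.8198 M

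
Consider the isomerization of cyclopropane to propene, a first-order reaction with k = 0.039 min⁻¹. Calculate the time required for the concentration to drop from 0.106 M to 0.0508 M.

18.86 min

Step 1: For first-order: t = ln([cyclopropane]₀/[cyclopropane])/k
Step 2: t = ln(0.106/0.0508)/0.039
Step 3: t = ln(2.087)/0.039
Step 4: t = 0.7355/0.039 = 18.86 min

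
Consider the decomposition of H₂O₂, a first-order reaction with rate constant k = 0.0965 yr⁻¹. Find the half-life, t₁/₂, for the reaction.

7.183 yr

Step 1: For a first-order reaction, t₁/₂ = ln(2)/k
Step 2: t₁/₂ = ln(2)/0.0965
Step 3: t₁/₂ = 0.6931/0.0965 = 7.183 yr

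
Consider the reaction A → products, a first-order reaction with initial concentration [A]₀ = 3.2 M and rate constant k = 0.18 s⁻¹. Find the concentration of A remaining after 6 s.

1.087 M

Step 1: For a first-order reaction: [A] = [A]₀ × e^(-kt)
Step 2: [A] = 3.2 × e^(-0.18 × 6)
Step 3: [A] = 3.2 × e^(-1.08)
Step 4: [A] = 3.2 × 0.339596 = 1.087 M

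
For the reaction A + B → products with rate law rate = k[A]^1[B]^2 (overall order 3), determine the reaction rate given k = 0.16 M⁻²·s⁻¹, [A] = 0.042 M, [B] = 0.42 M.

0.001185 M/s

Step 1: The rate law is rate = k[A]^1[B]^2, overall order = 1+2 = 3
Step 2: Substitute values: rate = 0.16 × (0.042)^1 × (0.42)^2
Step 3: rate = 0.16 × 0.042 × 0.1764 = 0.00118541 M/s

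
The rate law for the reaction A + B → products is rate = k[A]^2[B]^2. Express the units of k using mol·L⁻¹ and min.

(mol·L⁻¹)⁻³·min⁻¹

Step 1: Overall order = 2 + 2 = 4.
Step 2: rate has units mol·L⁻¹·min⁻¹; [A]^2[B]^2 has units (mol·L⁻¹)^4.
Step 3: k = rate/([A]^2[B]^2), so units of k = (mol·L⁻¹)^(1-4)·min⁻¹ = (mol·L⁻¹)⁻³·min⁻¹.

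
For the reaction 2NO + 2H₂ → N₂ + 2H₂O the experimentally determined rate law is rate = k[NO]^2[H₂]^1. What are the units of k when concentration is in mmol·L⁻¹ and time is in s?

(mmol·L⁻¹)⁻²·s⁻¹

Step 1: Overall order = 2 + 1 = 3.
Step 2: rate has units mmol·L⁻¹·s⁻¹; [NO]^2[H₂]^1 has units (mmol·L⁻¹)^3.
Step 3: k = rate/([NO]^2[H₂]^1), so units of k = (mmol·L⁻¹)^(1-3)·s⁻¹ = (mmol·L⁻¹)⁻²·s⁻¹.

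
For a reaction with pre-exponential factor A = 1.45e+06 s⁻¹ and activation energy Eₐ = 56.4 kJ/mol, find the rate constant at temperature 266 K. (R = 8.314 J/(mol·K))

1.22e-05 s⁻¹

Step 1: Use the Arrhenius equation: k = A × exp(-Eₐ/RT)
Step 2: Convert Eₐ to J/mol: 56.4 kJ/mol = 56400 J/mol
Step 3: Calculate the exponent: -Eₐ/(RT) = -56400/(8.314 × 266) = -25.50278
Step 4: k = 1.45e+06 × exp(-25.50278)
Step 5: k = 1.45e+06 × 8.40008e-12 = 1.2180e-05 s⁻¹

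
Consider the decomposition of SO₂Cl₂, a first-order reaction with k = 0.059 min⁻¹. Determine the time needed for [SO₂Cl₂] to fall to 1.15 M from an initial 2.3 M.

11.75 min

Step 1: For first-order: t = ln([SO₂Cl₂]₀/[SO₂Cl₂])/k
Step 2: t = ln(2.3/1.15)/0.059
Step 3: t = ln(2)/0.059
Step 4: t = 0.6931/0.059 = 11.75 min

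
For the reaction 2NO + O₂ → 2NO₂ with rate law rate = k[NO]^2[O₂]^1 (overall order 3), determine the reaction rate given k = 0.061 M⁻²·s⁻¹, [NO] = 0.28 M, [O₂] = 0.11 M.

0.0005261 M/s

Step 1: The rate law is rate = k[NO]^2[O₂]^1, overall order = 2+1 = 3
Step 2: Substitute values: rate = 0.061 × (0.28)^2 × (0.11)^1
Step 3: rate = 0.061 × 0.0784 × 0.11 = 0.000526064 M/s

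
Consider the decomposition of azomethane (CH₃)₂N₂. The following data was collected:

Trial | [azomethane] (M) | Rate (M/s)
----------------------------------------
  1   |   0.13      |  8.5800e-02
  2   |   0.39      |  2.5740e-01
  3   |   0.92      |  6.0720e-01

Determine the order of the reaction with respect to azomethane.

first order (1)

Step 1: Compare trials to find order n where rate₂/rate₁ = ([azomethane]₂/[azomethane]₁)^n
Step 2: rate₂/rate₁ = 2.5740e-01/8.5800e-02 = 3
Step 3: [azomethane]₂/[azomethane]₁ = 0.39/0.13 = 3
Step 4: n = ln(3)/ln(3) = 1.00 ≈ 1
Step 5: The reaction is first order in azomethane.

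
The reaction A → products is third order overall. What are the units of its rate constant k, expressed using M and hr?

M⁻²·hr⁻¹

Step 1: For overall order n, rate = k × (concentration)^n.
Step 2: Rate has units M·hr⁻¹; concentration term has units M^3.
Step 3: k = rate / (concentration)^n, so units of k = M^(1-3)·hr⁻¹ = M⁻²·hr⁻¹.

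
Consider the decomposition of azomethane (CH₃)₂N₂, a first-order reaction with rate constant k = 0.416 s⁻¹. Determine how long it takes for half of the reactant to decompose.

1.666 s

Step 1: For a first-order reaction, t₁/₂ = ln(2)/k
Step 2: t₁/₂ = ln(2)/0.416
Step 3: t₁/₂ = 0.6931/0.416 = 1.666 s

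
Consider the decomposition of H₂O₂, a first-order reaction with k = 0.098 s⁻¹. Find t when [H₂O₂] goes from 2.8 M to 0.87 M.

11.93 s

Step 1: For first-order: t = ln([H₂O₂]₀/[H₂O₂])/k
Step 2: t = ln(2.8/0.87)/0.098
Step 3: t = ln(3.218)/0.098
Step 4: t = 1.169/0.098 = 11.93 s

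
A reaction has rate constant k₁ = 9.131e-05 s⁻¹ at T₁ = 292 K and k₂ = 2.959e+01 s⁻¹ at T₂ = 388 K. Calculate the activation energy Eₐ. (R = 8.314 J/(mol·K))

124.5 kJ/mol

Step 1: Use the two-temperature Arrhenius form: ln(k₂/k₁) = -Eₐ/R × (1/T₂ - 1/T₁)
Step 2: ln(k₂/k₁) = ln(2.959e+01/9.131e-05) = ln(324061) = 12.6887
Step 3: 1/T₂ - 1/T₁ = 1/388 - 1/292 = -8.473379e-04 K⁻¹
Step 4: Eₐ = -R × ln(k₂/k₁) / (1/T₂ - 1/T₁) = -8.314 × 12.6887 / -8.473379e-04
Step 5: Eₐ = 1.2450e+05 J/mol = 124.5 kJ/mol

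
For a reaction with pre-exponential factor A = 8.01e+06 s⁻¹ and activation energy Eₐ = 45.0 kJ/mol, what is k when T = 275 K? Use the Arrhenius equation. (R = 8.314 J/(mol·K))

2.27e-02 s⁻¹

Step 1: Use the Arrhenius equation: k = A × exp(-Eₐ/RT)
Step 2: Convert Eₐ to J/mol: 45.0 kJ/mol = 45000 J/mol
Step 3: Calculate the exponent: -Eₐ/(RT) = -45000/(8.314 × 275) = -19.68203
Step 4: k = 8.01e+06 × exp(-19.68203)
Step 5: k = 8.01e+06 × 2.83272e-09 = 2.2690e-02 s⁻¹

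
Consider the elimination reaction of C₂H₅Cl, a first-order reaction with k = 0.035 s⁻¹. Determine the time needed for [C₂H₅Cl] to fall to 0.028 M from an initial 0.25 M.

62.55 s

Step 1: For first-order: t = ln([C₂H₅Cl]₀/[C₂H₅Cl])/k
Step 2: t = ln(0.25/0.028)/0.035
Step 3: t = ln(8.929)/0.035
Step 4: t = 2.189/0.035 = 62.55 s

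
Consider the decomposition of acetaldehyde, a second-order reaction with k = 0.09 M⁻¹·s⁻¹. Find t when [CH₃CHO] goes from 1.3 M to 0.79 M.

5.518 s

Step 1: For second-order: t = (1/[CH₃CHO] - 1/[CH₃CHO]₀)/k
Step 2: t = (1/0.79 - 1/1.3)/0.09
Step 3: t = (1.266 - 0.7692)/0.09
Step 4: t = 0.4966/0.09 = 5.518 s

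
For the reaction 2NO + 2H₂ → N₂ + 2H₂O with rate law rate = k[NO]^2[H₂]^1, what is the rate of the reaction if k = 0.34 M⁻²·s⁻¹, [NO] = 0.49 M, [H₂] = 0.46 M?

0.03755 M/s

Step 1: The rate law is rate = k[NO]^2[H₂]^1
Step 2: Substitute: rate = 0.34 × (0.49)^2 × (0.46)^1
Step 3: rate = 0.34 × 0.2401 × 0.46 = 0.0375516 M/s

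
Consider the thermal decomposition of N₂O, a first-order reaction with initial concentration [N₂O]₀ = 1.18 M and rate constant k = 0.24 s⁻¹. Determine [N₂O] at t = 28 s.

0.001424 M

Step 1: For a first-order reaction: [N₂O] = [N₂O]₀ × e^(-kt)
Step 2: [N₂O] = 1.18 × e^(-0.24 × 28)
Step 3: [N₂O] = 1.18 × e^(-6.72)
Step 4: [N₂O] = 1.18 × 0.00120654 = 0.001424 M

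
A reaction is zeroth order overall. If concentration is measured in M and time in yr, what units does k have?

M·yr⁻¹

Step 1: For overall order n, rate = k × (concentration)^n.
Step 2: Rate has units M·yr⁻¹; concentration term has units M^0.
Step 3: k = rate / (concentration)^n, so units of k = M^(1-0)·yr⁻¹ = M·yr⁻¹.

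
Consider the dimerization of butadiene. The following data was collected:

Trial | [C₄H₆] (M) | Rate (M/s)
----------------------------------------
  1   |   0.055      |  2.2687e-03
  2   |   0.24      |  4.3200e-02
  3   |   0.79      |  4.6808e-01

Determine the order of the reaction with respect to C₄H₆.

second order (2)

Step 1: Compare trials to find order n where rate₂/rate₁ = ([C₄H₆]₂/[C₄H₆]₁)^n
Step 2: rate₂/rate₁ = 4.3200e-02/2.2687e-03 = 19.04
Step 3: [C₄H₆]₂/[C₄H₆]₁ = 0.24/0.055 = 4.364
Step 4: n = ln(19.04)/ln(4.364) = 2.00 ≈ 2
Step 5: The reaction is second order in C₄H₆.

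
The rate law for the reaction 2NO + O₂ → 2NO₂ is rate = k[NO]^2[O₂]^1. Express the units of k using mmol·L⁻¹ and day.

(mmol·L⁻¹)⁻²·day⁻¹

Step 1: Overall order = 2 + 1 = 3.
Step 2: rate has units mmol·L⁻¹·day⁻¹; [NO]^2[O₂]^1 has units (mmol·L⁻¹)^3.
Step 3: k = rate/([NO]^2[O₂]^1), so units of k = (mmol·L⁻¹)^(1-3)·day⁻¹ = (mmol·L⁻¹)⁻²·day⁻¹.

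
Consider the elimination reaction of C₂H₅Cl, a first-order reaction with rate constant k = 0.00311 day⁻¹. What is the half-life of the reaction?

222.9 day

Step 1: For a first-order reaction, t₁/₂ = ln(2)/k
Step 2: t₁/₂ = ln(2)/0.00311
Step 3: t₁/₂ = 0.6931/0.00311 = 222.9 day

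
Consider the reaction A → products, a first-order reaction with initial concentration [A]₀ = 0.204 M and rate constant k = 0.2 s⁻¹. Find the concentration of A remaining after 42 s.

4.587e-05 M

Step 1: For a first-order reaction: [A] = [A]₀ × e^(-kt)
Step 2: [A] = 0.204 × e^(-0.2 × 42)
Step 3: [A] = 0.204 × e^(-8.4)
Step 4: [A] = 0.204 × 0.000224867 = 4.587e-05 M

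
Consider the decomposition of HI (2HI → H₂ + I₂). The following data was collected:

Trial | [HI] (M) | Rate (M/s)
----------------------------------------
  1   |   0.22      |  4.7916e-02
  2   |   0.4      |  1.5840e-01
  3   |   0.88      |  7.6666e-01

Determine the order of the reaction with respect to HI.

second order (2)

Step 1: Compare trials to find order n where rate₂/rate₁ = ([HI]₂/[HI]₁)^n
Step 2: rate₂/rate₁ = 1.5840e-01/4.7916e-02 = 3.306
Step 3: [HI]₂/[HI]₁ = 0.4/0.22 = 1.818
Step 4: n = ln(3.306)/ln(1.818) = 2.00 ≈ 2
Step 5: The reaction is second order in HI.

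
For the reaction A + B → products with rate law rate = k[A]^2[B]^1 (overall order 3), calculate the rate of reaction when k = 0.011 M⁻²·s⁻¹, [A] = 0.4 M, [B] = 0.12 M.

0.0002112 M/s

Step 1: The rate law is rate = k[A]^2[B]^1, overall order = 2+1 = 3
Step 2: Substitute values: rate = 0.011 × (0.4)^2 × (0.12)^1
Step 3: rate = 0.011 × 0.16 × 0.12 = 0.0002112 M/s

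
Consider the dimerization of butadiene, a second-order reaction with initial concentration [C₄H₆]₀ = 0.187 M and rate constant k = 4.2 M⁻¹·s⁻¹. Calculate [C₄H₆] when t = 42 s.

0.005502 M

Step 1: For a second-order reaction: 1/[C₄H₆] = 1/[C₄H₆]₀ + kt
Step 2: 1/[C₄H₆] = 1/0.187 + 4.2 × 42
Step 3: 1/[C₄H₆] = 5.348 + 176.4 = 181.7
Step 4: [C₄H₆] = 1/181.7 = 0.005502 M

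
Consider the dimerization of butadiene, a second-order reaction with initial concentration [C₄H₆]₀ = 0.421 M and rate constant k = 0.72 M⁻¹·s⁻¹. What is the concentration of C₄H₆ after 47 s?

0.02761 M

Step 1: For a second-order reaction: 1/[C₄H₆] = 1/[C₄H₆]₀ + kt
Step 2: 1/[C₄H₆] = 1/0.421 + 0.72 × 47
Step 3: 1/[C₄H₆] = 2.375 + 33.84 = 36.22
Step 4: [C₄H₆] = 1/36.22 = 0.02761 M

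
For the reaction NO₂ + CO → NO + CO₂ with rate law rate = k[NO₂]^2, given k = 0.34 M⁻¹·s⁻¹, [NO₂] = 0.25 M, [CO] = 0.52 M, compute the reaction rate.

0.02125 M/s

Step 1: The rate law is rate = k[NO₂]^2
Step 2: Note that the rate does not depend on [CO] (zero order in CO).
Step 3: rate = 0.34 × (0.25)^2 = 0.02125 M/s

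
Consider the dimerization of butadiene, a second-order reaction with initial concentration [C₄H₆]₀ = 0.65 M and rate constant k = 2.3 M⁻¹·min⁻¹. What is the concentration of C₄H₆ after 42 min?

0.01019 M

Step 1: For a second-order reaction: 1/[C₄H₆] = 1/[C₄H₆]₀ + kt
Step 2: 1/[C₄H₆] = 1/0.65 + 2.3 × 42
Step 3: 1/[C₄H₆] = 1.538 + 96.6 = 98.14
Step 4: [C₄H₆] = 1/98.14 = 0.01019 M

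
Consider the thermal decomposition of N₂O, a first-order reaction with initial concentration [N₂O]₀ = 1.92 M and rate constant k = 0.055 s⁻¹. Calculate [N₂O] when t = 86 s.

0.01695 M

Step 1: For a first-order reaction: [N₂O] = [N₂O]₀ × e^(-kt)
Step 2: [N₂O] = 1.92 × e^(-0.055 × 86)
Step 3: [N₂O] = 1.92 × e^(-4.73)
Step 4: [N₂O] = 1.92 × 0.00882647 = 0.01695 M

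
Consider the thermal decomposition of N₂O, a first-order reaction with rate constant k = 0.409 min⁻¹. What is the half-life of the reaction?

1.695 min

Step 1: For a first-order reaction, t₁/₂ = ln(2)/k
Step 2: t₁/₂ = ln(2)/0.409
Step 3: t₁/₂ = 0.6931/0.409 = 1.695 min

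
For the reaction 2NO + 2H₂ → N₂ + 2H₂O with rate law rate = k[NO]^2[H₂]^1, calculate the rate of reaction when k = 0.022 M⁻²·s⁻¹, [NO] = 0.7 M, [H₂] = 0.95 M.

0.01024 M/s

Step 1: The rate law is rate = k[NO]^2[H₂]^1
Step 2: Substitute: rate = 0.022 × (0.7)^2 × (0.95)^1
Step 3: rate = 0.022 × 0.49 × 0.95 = 0.010241 M/s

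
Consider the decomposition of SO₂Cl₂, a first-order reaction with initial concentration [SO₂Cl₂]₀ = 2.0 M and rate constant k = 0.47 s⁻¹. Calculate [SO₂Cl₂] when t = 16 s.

0.001084 M

Step 1: For a first-order reaction: [SO₂Cl₂] = [SO₂Cl₂]₀ × e^(-kt)
Step 2: [SO₂Cl₂] = 2.0 × e^(-0.47 × 16)
Step 3: [SO₂Cl₂] = 2.0 × e^(-7.52)
Step 4: [SO₂Cl₂] = 2.0 × 0.000542133 = 0.001084 M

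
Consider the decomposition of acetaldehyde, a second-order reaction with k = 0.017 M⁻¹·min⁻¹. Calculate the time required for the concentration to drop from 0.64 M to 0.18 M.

234.9 min

Step 1: For second-order: t = (1/[CH₃CHO] - 1/[CH₃CHO]₀)/k
Step 2: t = (1/0.18 - 1/0.64)/0.017
Step 3: t = (5.556 - 1.562)/0.017
Step 4: t = 3.993/0.017 = 234.9 min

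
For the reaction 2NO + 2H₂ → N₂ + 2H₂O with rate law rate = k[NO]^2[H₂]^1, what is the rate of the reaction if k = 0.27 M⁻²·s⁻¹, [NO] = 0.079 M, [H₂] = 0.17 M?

0.0002865 M/s

Step 1: The rate law is rate = k[NO]^2[H₂]^1
Step 2: Substitute: rate = 0.27 × (0.079)^2 × (0.17)^1
Step 3: rate = 0.27 × 0.006241 × 0.17 = 0.000286462 M/s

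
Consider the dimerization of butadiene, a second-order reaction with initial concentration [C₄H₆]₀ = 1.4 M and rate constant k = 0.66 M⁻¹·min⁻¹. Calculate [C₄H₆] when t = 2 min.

0.4916 M

Step 1: For a second-order reaction: 1/[C₄H₆] = 1/[C₄H₆]₀ + kt
Step 2: 1/[C₄H₆] = 1/1.4 + 0.66 × 2
Step 3: 1/[C₄H₆] = 0.7143 + 1.32 = 2.034
Step 4: [C₄H₆] = 1/2.034 = 0.4916 M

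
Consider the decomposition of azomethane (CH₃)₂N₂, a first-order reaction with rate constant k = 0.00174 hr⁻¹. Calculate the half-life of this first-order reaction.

398.4 hr

Step 1: For a first-order reaction, t₁/₂ = ln(2)/k
Step 2: t₁/₂ = ln(2)/0.00174
Step 3: t₁/₂ = 0.6931/0.00174 = 398.4 hr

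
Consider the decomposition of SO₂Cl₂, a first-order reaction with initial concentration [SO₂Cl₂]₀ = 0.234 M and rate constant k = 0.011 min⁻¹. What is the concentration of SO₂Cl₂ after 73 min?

0.1048 M

Step 1: For a first-order reaction: [SO₂Cl₂] = [SO₂Cl₂]₀ × e^(-kt)
Step 2: [SO₂Cl₂] = 0.234 × e^(-0.011 × 73)
Step 3: [SO₂Cl₂] = 0.234 × e^(-0.803)
Step 4: [SO₂Cl₂] = 0.234 × 0.447983 = 0.1048 M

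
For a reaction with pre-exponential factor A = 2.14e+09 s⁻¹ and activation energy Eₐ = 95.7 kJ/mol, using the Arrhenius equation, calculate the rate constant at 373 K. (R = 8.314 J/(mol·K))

8.48e-05 s⁻¹

Step 1: Use the Arrhenius equation: k = A × exp(-Eₐ/RT)
Step 2: Convert Eₐ to J/mol: 95.7 kJ/mol = 95700 J/mol
Step 3: Calculate the exponent: -Eₐ/(RT) = -95700/(8.314 × 373) = -30.85980
Step 4: k = 2.14e+09 × exp(-30.85980)
Step 5: k = 2.14e+09 × 3.96058e-14 = 8.4756e-05 s⁻¹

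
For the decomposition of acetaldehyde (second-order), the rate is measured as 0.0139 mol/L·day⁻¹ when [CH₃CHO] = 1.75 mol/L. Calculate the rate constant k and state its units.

0.004539 (mol/L)⁻¹·day⁻¹

Step 1: rate = k[CH₃CHO]^2, so k = rate / [CH₃CHO]^2.
Step 2: k = 0.0139 / (1.75)^2 = 0.0139 / 3.062.
Step 3: k = 0.004539 (mol/L)⁻¹·day⁻¹.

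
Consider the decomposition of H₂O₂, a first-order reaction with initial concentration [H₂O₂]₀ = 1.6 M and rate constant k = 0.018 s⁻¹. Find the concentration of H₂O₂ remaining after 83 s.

0.3592 M

Step 1: For a first-order reaction: [H₂O₂] = [H₂O₂]₀ × e^(-kt)
Step 2: [H₂O₂] = 1.6 × e^(-0.018 × 83)
Step 3: [H₂O₂] = 1.6 × e^(-1.494)
Step 4: [H₂O₂] = 1.6 × 0.224473 = 0.3592 M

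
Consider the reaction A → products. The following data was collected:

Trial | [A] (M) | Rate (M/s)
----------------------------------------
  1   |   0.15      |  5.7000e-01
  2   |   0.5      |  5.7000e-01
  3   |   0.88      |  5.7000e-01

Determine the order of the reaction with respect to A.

zeroth order (0)

Step 1: Compare trials - when concentration changes, rate stays constant.
Step 2: rate₂/rate₁ = 5.7000e-01/5.7000e-01 = 1
Step 3: [A]₂/[A]₁ = 0.5/0.15 = 3.333
Step 4: Since rate ratio ≈ (conc ratio)^0, the reaction is zeroth order.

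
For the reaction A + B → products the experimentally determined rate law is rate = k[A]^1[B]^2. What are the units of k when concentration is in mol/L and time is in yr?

(mol/L)⁻²·yr⁻¹

Step 1: Overall order = 1 + 2 = 3.
Step 2: rate has units mol/L·yr⁻¹; [A]^1[B]^2 has units (mol/L)^3.
Step 3: k = rate/([A]^1[B]^2), so units of k = (mol/L)^(1-3)·yr⁻¹ = (mol/L)⁻²·yr⁻¹.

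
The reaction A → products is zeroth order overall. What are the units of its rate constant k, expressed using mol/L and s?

mol/L·s⁻¹

Step 1: For overall order n, rate = k × (concentration)^n.
Step 2: Rate has units mol/L·s⁻¹; concentration term has units (mol/L)^0.
Step 3: k = rate / (concentration)^n, so units of k = (mol/L)^(1-0)·s⁻¹ = mol/L·s⁻¹.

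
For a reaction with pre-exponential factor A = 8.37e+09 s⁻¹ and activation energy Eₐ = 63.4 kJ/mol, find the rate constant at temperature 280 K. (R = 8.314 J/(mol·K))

1.24e-02 s⁻¹

Step 1: Use the Arrhenius equation: k = A × exp(-Eₐ/RT)
Step 2: Convert Eₐ to J/mol: 63.4 kJ/mol = 63400 J/mol
Step 3: Calculate the exponent: -Eₐ/(RT) = -63400/(8.314 × 280) = -27.23461
Step 4: k = 8.37e+09 × exp(-27.23461)
Step 5: k = 8.37e+09 × 1.48648e-12 = 1.2442e-02 s⁻¹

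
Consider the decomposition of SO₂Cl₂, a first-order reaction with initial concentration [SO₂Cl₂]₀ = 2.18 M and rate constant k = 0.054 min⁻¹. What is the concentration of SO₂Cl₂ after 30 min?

0.4314 M

Step 1: For a first-order reaction: [SO₂Cl₂] = [SO₂Cl₂]₀ × e^(-kt)
Step 2: [SO₂Cl₂] = 2.18 × e^(-0.054 × 30)
Step 3: [SO₂Cl₂] = 2.18 × e^(-1.62)
Step 4: [SO₂Cl₂] = 2.18 × 0.197899 = 0.4314 M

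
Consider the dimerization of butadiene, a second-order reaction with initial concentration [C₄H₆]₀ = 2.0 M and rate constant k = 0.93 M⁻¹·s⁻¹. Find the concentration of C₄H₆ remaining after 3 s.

0.304 M

Step 1: For a second-order reaction: 1/[C₄H₆] = 1/[C₄H₆]₀ + kt
Step 2: 1/[C₄H₆] = 1/2.0 + 0.93 × 3
Step 3: 1/[C₄H₆] = 0.5 + 2.79 = 3.29
Step 4: [C₄H₆] = 1/3.29 = 0.304 M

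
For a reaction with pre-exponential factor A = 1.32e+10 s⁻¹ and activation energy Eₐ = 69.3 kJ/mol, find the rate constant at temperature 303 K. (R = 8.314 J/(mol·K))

1.49e-02 s⁻¹

Step 1: Use the Arrhenius equation: k = A × exp(-Eₐ/RT)
Step 2: Convert Eₐ to J/mol: 69.3 kJ/mol = 69300 J/mol
Step 3: Calculate the exponent: -Eₐ/(RT) = -69300/(8.314 × 303) = -27.50937
Step 4: k = 1.32e+10 × exp(-27.50937)
Step 5: k = 1.32e+10 × 1.12936e-12 = 1.4908e-02 s⁻¹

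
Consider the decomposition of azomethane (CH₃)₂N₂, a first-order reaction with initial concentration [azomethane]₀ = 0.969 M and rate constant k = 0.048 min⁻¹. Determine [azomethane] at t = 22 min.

0.3371 M

Step 1: For a first-order reaction: [azomethane] = [azomethane]₀ × e^(-kt)
Step 2: [azomethane] = 0.969 × e^(-0.048 × 22)
Step 3: [azomethane] = 0.969 × e^(-1.056)
Step 4: [azomethane] = 0.969 × 0.347844 = 0.3371 M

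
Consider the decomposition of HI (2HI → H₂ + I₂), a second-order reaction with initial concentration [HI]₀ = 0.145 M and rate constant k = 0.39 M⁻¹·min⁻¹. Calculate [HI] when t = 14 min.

0.08093 M

Step 1: For a second-order reaction: 1/[HI] = 1/[HI]₀ + kt
Step 2: 1/[HI] = 1/0.145 + 0.39 × 14
Step 3: 1/[HI] = 6.897 + 5.46 = 12.36
Step 4: [HI] = 1/12.36 = 0.08093 M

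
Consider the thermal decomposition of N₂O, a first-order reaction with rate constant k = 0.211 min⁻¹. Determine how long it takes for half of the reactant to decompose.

3.285 min

Step 1: For a first-order reaction, t₁/₂ = ln(2)/k
Step 2: t₁/₂ = ln(2)/0.211
Step 3: t₁/₂ = 0.6931/0.211 = 3.285 min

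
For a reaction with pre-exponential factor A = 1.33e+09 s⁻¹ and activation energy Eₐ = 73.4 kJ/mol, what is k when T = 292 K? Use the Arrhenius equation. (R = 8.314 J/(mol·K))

9.84e-05 s⁻¹

Step 1: Use the Arrhenius equation: k = A × exp(-Eₐ/RT)
Step 2: Convert Eₐ to J/mol: 73.4 kJ/mol = 73400 J/mol
Step 3: Calculate the exponent: -Eₐ/(RT) = -73400/(8.314 × 292) = -30.23453
Step 4: k = 1.33e+09 × exp(-30.23453)
Step 5: k = 1.33e+09 × 7.40134e-14 = 9.8438e-05 s⁻¹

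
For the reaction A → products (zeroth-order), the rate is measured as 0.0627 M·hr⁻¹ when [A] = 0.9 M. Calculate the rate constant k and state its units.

0.0627 M·hr⁻¹

Step 1: For a zeroth-order reaction, rate = k (independent of concentration).
Step 2: k = rate = 0.0627 M·hr⁻¹.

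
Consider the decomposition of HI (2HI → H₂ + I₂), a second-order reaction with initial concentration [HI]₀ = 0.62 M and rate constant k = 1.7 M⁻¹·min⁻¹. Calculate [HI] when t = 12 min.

0.04543 M

Step 1: For a second-order reaction: 1/[HI] = 1/[HI]₀ + kt
Step 2: 1/[HI] = 1/0.62 + 1.7 × 12
Step 3: 1/[HI] = 1.613 + 20.4 = 22.01
Step 4: [HI] = 1/22.01 = 0.04543 M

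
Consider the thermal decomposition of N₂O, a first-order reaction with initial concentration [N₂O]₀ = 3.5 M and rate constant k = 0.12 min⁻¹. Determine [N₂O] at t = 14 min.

0.6523 M

Step 1: For a first-order reaction: [N₂O] = [N₂O]₀ × e^(-kt)
Step 2: [N₂O] = 3.5 × e^(-0.12 × 14)
Step 3: [N₂O] = 3.5 × e^(-1.68)
Step 4: [N₂O] = 3.5 × 0.186374 = 0.6523 M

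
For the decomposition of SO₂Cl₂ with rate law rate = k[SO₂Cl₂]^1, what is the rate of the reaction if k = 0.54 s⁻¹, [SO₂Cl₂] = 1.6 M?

0.864 M/s

Step 1: Identify the rate law: rate = k[SO₂Cl₂]^1
Step 2: Substitute values: rate = 0.54 × (1.6)^1
Step 3: Calculate: rate = 0.54 × 1.6 = 0.864 M/s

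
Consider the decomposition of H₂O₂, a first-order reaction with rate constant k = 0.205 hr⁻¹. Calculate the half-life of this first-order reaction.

3.381 hr

Step 1: For a first-order reaction, t₁/₂ = ln(2)/k
Step 2: t₁/₂ = ln(2)/0.205
Step 3: t₁/₂ = 0.6931/0.205 = 3.381 hr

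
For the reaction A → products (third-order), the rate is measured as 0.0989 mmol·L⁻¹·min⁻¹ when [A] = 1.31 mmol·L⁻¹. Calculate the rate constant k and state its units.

0.04399 (mmol·L⁻¹)⁻²·min⁻¹

Step 1: rate = k[A]^3, so k = rate / [A]^3.
Step 2: k = 0.0989 / (1.31)^3 = 0.0989 / 2.248.
Step 3: k = 0.04399 (mmol·L⁻¹)⁻²·min⁻¹.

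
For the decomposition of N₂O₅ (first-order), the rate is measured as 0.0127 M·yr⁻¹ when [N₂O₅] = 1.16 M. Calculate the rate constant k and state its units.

0.01095 yr⁻¹

Step 1: rate = k[N₂O₅]^1, so k = rate / [N₂O₅]^1.
Step 2: k = 0.0127 / (1.16)^1 = 0.0127 / 1.16.
Step 3: k = 0.01095 yr⁻¹.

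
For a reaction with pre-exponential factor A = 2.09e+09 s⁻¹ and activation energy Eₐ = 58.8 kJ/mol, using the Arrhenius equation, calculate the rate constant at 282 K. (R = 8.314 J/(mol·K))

2.68e-02 s⁻¹

Step 1: Use the Arrhenius equation: k = A × exp(-Eₐ/RT)
Step 2: Convert Eₐ to J/mol: 58.8 kJ/mol = 58800 J/mol
Step 3: Calculate the exponent: -Eₐ/(RT) = -58800/(8.314 × 282) = -25.07946
Step 4: k = 2.09e+09 × exp(-25.07946)
Step 5: k = 2.09e+09 × 1.28271e-11 = 2.6809e-02 s⁻¹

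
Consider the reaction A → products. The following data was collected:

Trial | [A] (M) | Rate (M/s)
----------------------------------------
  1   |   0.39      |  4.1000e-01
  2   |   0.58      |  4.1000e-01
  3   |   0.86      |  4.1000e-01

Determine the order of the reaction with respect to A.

zeroth order (0)

Step 1: Compare trials - when concentration changes, rate stays constant.
Step 2: rate₂/rate₁ = 4.1000e-01/4.1000e-01 = 1
Step 3: [A]₂/[A]₁ = 0.58/0.39 = 1.487
Step 4: Since rate ratio ≈ (conc ratio)^0, the reaction is zeroth order.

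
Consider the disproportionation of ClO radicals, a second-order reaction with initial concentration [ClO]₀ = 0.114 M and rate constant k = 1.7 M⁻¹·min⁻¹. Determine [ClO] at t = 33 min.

0.01541 M

Step 1: For a second-order reaction: 1/[ClO] = 1/[ClO]₀ + kt
Step 2: 1/[ClO] = 1/0.114 + 1.7 × 33
Step 3: 1/[ClO] = 8.772 + 56.1 = 64.87
Step 4: [ClO] = 1/64.87 = 0.01541 M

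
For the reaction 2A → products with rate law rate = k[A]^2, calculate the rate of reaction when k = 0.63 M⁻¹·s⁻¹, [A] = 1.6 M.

1.613 M/s

Step 1: Identify the rate law: rate = k[A]^2
Step 2: Substitute values: rate = 0.63 × (1.6)^2
Step 3: Calculate: rate = 0.63 × 2.56 = 1.6128 M/s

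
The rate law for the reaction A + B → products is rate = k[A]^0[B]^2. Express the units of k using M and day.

M⁻¹·day⁻¹

Step 1: Overall order = 0 + 2 = 2.
Step 2: rate has units M·day⁻¹; [A]^0[B]^2 has units M^2.
Step 3: k = rate/([A]^0[B]^2), so units of k = M^(1-2)·day⁻¹ = M⁻¹·day⁻¹.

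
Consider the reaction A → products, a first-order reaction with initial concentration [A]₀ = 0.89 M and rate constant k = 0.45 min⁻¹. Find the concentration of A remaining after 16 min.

0.0006645 M

Step 1: For a first-order reaction: [A] = [A]₀ × e^(-kt)
Step 2: [A] = 0.89 × e^(-0.45 × 16)
Step 3: [A] = 0.89 × e^(-7.2)
Step 4: [A] = 0.89 × 0.000746586 = 0.0006645 M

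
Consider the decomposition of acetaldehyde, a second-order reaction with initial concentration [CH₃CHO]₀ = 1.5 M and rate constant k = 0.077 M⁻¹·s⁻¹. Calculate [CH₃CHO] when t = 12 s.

0.6287 M

Step 1: For a second-order reaction: 1/[CH₃CHO] = 1/[CH₃CHO]₀ + kt
Step 2: 1/[CH₃CHO] = 1/1.5 + 0.077 × 12
Step 3: 1/[CH₃CHO] = 0.6667 + 0.924 = 1.591
Step 4: [CH₃CHO] = 1/1.591 = 0.6287 M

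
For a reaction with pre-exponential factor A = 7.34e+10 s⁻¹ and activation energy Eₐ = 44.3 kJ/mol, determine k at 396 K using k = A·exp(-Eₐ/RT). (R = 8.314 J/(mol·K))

1.05e+05 s⁻¹

Step 1: Use the Arrhenius equation: k = A × exp(-Eₐ/RT)
Step 2: Convert Eₐ to J/mol: 44.3 kJ/mol = 44300 J/mol
Step 3: Calculate the exponent: -Eₐ/(RT) = -44300/(8.314 × 396) = -13.45546
Step 4: k = 7.34e+10 × exp(-13.45546)
Step 5: k = 7.34e+10 × 1.43340e-06 = 1.0521e+05 s⁻¹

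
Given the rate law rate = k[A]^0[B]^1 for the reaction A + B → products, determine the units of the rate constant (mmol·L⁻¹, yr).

yr⁻¹

Step 1: Overall order = 0 + 1 = 1.
Step 2: rate has units mmol·L⁻¹·yr⁻¹; [A]^0[B]^1 has units (mmol·L⁻¹)^1.
Step 3: k = rate/([A]^0[B]^1), so units of k = (mmol·L⁻¹)^(1-1)·yr⁻¹ = yr⁻¹.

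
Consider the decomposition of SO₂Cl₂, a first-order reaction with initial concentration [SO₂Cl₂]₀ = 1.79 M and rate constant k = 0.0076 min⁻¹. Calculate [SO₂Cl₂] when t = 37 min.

1.351 M

Step 1: For a first-order reaction: [SO₂Cl₂] = [SO₂Cl₂]₀ × e^(-kt)
Step 2: [SO₂Cl₂] = 1.79 × e^(-0.0076 × 37)
Step 3: [SO₂Cl₂] = 1.79 × e^(-0.2812)
Step 4: [SO₂Cl₂] = 1.79 × 0.754877 = 1.351 M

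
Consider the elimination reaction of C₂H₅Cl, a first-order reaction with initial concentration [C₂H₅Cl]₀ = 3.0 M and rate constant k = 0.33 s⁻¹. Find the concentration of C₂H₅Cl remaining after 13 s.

0.04111 M

Step 1: For a first-order reaction: [C₂H₅Cl] = [C₂H₅Cl]₀ × e^(-kt)
Step 2: [C₂H₅Cl] = 3.0 × e^(-0.33 × 13)
Step 3: [C₂H₅Cl] = 3.0 × e^(-4.29)
Step 4: [C₂H₅Cl] = 3.0 × 0.0137049 = 0.04111 M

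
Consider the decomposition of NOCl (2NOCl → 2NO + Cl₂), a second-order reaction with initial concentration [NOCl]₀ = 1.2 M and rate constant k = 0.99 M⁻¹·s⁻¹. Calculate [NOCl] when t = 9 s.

0.1026 M

Step 1: For a second-order reaction: 1/[NOCl] = 1/[NOCl]₀ + kt
Step 2: 1/[NOCl] = 1/1.2 + 0.99 × 9
Step 3: 1/[NOCl] = 0.8333 + 8.91 = 9.743
Step 4: [NOCl] = 1/9.743 = 0.1026 M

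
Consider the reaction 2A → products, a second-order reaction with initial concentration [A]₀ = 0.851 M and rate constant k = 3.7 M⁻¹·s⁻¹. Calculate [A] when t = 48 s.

0.005594 M

Step 1: For a second-order reaction: 1/[A] = 1/[A]₀ + kt
Step 2: 1/[A] = 1/0.851 + 3.7 × 48
Step 3: 1/[A] = 1.175 + 177.6 = 178.8
Step 4: [A] = 1/178.8 = 0.005594 M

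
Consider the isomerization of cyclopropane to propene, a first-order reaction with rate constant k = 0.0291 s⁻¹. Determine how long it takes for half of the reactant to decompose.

23.82 s

Step 1: For a first-order reaction, t₁/₂ = ln(2)/k
Step 2: t₁/₂ = ln(2)/0.0291
Step 3: t₁/₂ = 0.6931/0.0291 = 23.82 s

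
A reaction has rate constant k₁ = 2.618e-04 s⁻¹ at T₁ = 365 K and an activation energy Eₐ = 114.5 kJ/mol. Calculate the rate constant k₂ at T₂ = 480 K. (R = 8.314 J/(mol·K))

2.208e+00 s⁻¹

Step 1: Use the two-temperature Arrhenius form: ln(k₂/k₁) = -Eₐ/R × (1/T₂ - 1/T₁)
Step 2: Convert Eₐ to J/mol: 114.5 kJ/mol = 114500 J/mol
Step 3: 1/T₂ - 1/T₁ = 1/480 - 1/365 = -6.563927e-04 K⁻¹
Step 4: ln(k₂/k₁) = -114500/8.314 × -6.563927e-04 = 9.03981
Step 5: k₂ = k₁ × exp(9.03981) = 2.618e-04 × 8.43217e+03 = 2.208e+00 s⁻¹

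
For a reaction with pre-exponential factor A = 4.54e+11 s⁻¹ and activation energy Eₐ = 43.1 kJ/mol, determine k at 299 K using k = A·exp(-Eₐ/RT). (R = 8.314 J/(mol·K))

1.34e+04 s⁻¹

Step 1: Use the Arrhenius equation: k = A × exp(-Eₐ/RT)
Step 2: Convert Eₐ to J/mol: 43.1 kJ/mol = 43100 J/mol
Step 3: Calculate the exponent: -Eₐ/(RT) = -43100/(8.314 × 299) = -17.33788
Step 4: k = 4.54e+11 × exp(-17.33788)
Step 5: k = 4.54e+11 × 2.95294e-08 = 1.3406e+04 s⁻¹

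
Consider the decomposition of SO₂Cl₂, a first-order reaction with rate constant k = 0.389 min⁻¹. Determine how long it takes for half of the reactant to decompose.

1.782 min

Step 1: For a first-order reaction, t₁/₂ = ln(2)/k
Step 2: t₁/₂ = ln(2)/0.389
Step 3: t₁/₂ = 0.6931/0.389 = 1.782 min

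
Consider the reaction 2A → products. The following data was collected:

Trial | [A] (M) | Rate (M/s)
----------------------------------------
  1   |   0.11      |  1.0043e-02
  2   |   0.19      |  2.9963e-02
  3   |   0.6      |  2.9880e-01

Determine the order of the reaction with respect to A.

second order (2)

Step 1: Compare trials to find order n where rate₂/rate₁ = ([A]₂/[A]₁)^n
Step 2: rate₂/rate₁ = 2.9963e-02/1.0043e-02 = 2.983
Step 3: [A]₂/[A]₁ = 0.19/0.11 = 1.727
Step 4: n = ln(2.983)/ln(1.727) = 2.00 ≈ 2
Step 5: The reaction is second order in A.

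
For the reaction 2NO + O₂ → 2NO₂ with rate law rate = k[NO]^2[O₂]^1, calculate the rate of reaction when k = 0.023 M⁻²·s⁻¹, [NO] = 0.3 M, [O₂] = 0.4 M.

0.000828 M/s

Step 1: The rate law is rate = k[NO]^2[O₂]^1
Step 2: Substitute: rate = 0.023 × (0.3)^2 × (0.4)^1
Step 3: rate = 0.023 × 0.09 × 0.4 = 0.000828 M/s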